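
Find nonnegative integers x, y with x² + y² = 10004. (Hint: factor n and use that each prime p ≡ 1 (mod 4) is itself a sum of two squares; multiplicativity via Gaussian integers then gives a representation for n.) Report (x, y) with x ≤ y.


Step 1: Factor n = 10004 = 2^2 · 41 · 61.
Step 2: Check the mod-4 condition on each prime factor: 2 = 2 (special); 41 ≡ 1 (mod 4), exponent 1; 61 ≡ 1 (mod 4), exponent 1.
All primes ≡ 3 (mod 4) appear to even exponent (or don't appear), so by the two-squares theorem n IS expressible as a sum of two squares.
Step 3: Build a representation. Group n = k² · m with k = 2 and m = 41 · 61 = 2501 (a product of primes ≡ 1 (mod 4)); a representation of m scales to one of n via (k·x)² + (k·y)² = k²(x² + y²). Each prime p ≡ 1 (mod 4) is itself a sum of two squares; find a² by testing p − a² for a perfect square:
  41: 41 − 1² = 40, 41 − 2² = 37, 41 − 3² = 32, 41 − 4² = 25 = 5² ⇒ 41 = 4² + 5².
  61: 61 − 1² = 60, 61 − 2² = 57, 61 − 3² = 52, 61 − 4² = 45, 61 − 5² = 36 = 6² ⇒ 61 = 5² + 6².
  Combine using the Brahmagupta–Fibonacci identity (a² + b²)(c² + d²) = (ac − bd)² + (ad + bc)² = (ac + bd)² + (ad − bc)²:
  41 · 61 = 2501: from (4² + 5²)(5² + 6²), take (4·5 − 5·6, 4·6 + 5·5) = (20 − 30, 24 + 25) = (-10, 49); dropping signs (only squares matter) gives (10, 49); check 10² + 49² = 100 + 2401 = 2501 ✓.
  Scale by k = 2: (2·10, 2·49) = (20, 98).
Step 4: Order so x ≤ y and verify: 20² + 98² = 400 + 9604 = 10004 = n. ✓

n = 10004 = 20² + 98² (one valid representation with x ≤ y).


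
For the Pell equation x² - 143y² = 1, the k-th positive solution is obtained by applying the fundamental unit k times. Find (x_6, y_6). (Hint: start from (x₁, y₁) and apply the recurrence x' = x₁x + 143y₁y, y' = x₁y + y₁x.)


Step 1: Find the fundamental solution (x₁, y₁) of x² - 143y² = 1.
  Expand √143 as a continued fraction. a₀ = ⌊√143⌋ = 11; iterate m_{k+1} = d_k·a_k − m_k, d_{k+1} = (143 − m_{k+1}²)/d_k, a_{k+1} = ⌊(a₀ + m_{k+1})/d_{k+1}⌋ (starting m₀ = 0, d₀ = 1), with convergents p_k = a_k·p_{k-1} + p_{k-2}, q_k = a_k·q_{k-1} + q_{k-2} (p₋₁ = 1, q₋₁ = 0):
  k = 0: a₀ = 11; p₀/q₀ = 11/1; p₀² − 143·q₀² = 121 − 143 = -22.
  k = 1: m = 11, d = 22, a = ⌊(11 + 11)/22⌋ = 1; p/q = (1·11 + 1)/(1·1 + 0) = 12/1; p² − 143·q² = 144 − 143 = 1.
  The first convergent with p² − 143·q² = 1 gives the fundamental solution (x₁, y₁) = (12, 1).
Step 2: Apply the recurrence (x_{n+1}, y_{n+1}) = (x₁x_n + 143y₁y_n, x₁y_n + y₁x_n) repeatedly.
  From (x_1, y_1) = (12, 1): x_2 = 12·12 + 143·1·1 = 287; y_2 = 12·1 + 1·12 = 24.
  From (x_2, y_2) = (287, 24): x_3 = 12·287 + 143·1·24 = 6876; y_3 = 12·24 + 1·287 = 575.
  From (x_3, y_3) = (6876, 575): x_4 = 12·6876 + 143·1·575 = 164737; y_4 = 12·575 + 1·6876 = 13776.
  From (x_4, y_4) = (164737, 13776): x_5 = 12·164737 + 143·1·13776 = 3946812; y_5 = 12·13776 + 1·164737 = 330049.
  From (x_5, y_5) = (3946812, 330049): x_6 = 12·3946812 + 143·1·330049 = 94558751; y_6 = 12·330049 + 1·3946812 = 7907400.
Step 3: Verify x_6² - 143·y_6² = 8941357390680001 - 8941357390680000 = 1 (should be 1). ✓

(x_1, y_1) = (12, 1); (x_6, y_6) = (94558751, 7907400).


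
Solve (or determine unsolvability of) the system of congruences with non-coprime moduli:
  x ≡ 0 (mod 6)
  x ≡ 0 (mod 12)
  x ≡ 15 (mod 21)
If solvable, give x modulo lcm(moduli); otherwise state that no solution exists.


Moduli 6, 12, 21 are not pairwise coprime, so CRT works modulo lcm(m_i) when all pairwise compatibility conditions hold.
Pairwise compatibility: gcd(m_i, m_j) must divide a_i - a_j for every pair.
Merge one congruence at a time:
  Start: x ≡ 0 (mod 6).
  Combine with x ≡ 0 (mod 12): gcd(6, 12) = 6; 0 - 0 = 0, which IS divisible by 6, so compatible.
    Write x = 0 + 6·t and substitute into x ≡ 0 (mod 12): 6·t ≡ 0 − 0 = 0 (mod 12).
    Divide the congruence (and modulus) by g = 6: 1·t ≡ 0 (mod 2).
    So t ≡ 0 (mod 2).
    Then x = 0 + 6·0 = 0, valid modulo lcm(6, 12) = 12: x ≡ 0 (mod 12).
  Combine with x ≡ 15 (mod 21): gcd(12, 21) = 3; 15 - 0 = 15, which IS divisible by 3, so compatible.
    Write x = 0 + 12·t and substitute into x ≡ 15 (mod 21): 12·t ≡ 15 − 0 = 15 (mod 21).
    Divide the congruence (and modulus) by g = 3: 4·t ≡ 5 (mod 7).
    The inverse of 4 mod 7 is 2 (since 4·2 = 8 = 1·7 + 1), so t ≡ 2·5 = 10 ≡ 3 (mod 7).
    Then x = 0 + 12·3 = 36, valid modulo lcm(12, 21) = 84: x ≡ 36 (mod 84).
Verify: 36 mod 6 = 0, 36 mod 12 = 0, 36 mod 21 = 15.

x ≡ 36 (mod 84).


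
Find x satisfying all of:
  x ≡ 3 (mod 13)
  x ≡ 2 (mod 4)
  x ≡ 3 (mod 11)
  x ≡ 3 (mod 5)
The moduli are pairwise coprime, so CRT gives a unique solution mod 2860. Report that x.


Product of moduli M = 13 · 4 · 11 · 5 = 2860.
Merge one congruence at a time:
  Start: x ≡ 3 (mod 13).
  Combine with x ≡ 2 (mod 4); new modulus lcm = 52.
    Write x = 3 + 13·t and substitute into x ≡ 2 (mod 4): 13·t ≡ 2 − 3 = -1 (mod 4).
    Reduce coefficients mod 4: 1·t ≡ 3 (mod 4).
    So t ≡ 3 (mod 4).
    Then x = 3 + 13·3 = 42, valid modulo lcm(13, 4) = 52: x ≡ 42 (mod 52).
  Combine with x ≡ 3 (mod 11); new modulus lcm = 572.
    Write x = 42 + 52·t and substitute into x ≡ 3 (mod 11): 52·t ≡ 3 − 42 = -39 (mod 11).
    Reduce coefficients mod 11: 8·t ≡ 5 (mod 11).
    The inverse of 8 mod 11 is 7 (since 8·7 = 56 = 5·11 + 1), so t ≡ 7·5 = 35 ≡ 2 (mod 11).
    Then x = 42 + 52·2 = 146, valid modulo lcm(52, 11) = 572: x ≡ 146 (mod 572).
  Combine with x ≡ 3 (mod 5); new modulus lcm = 2860.
    Write x = 146 + 572·t and substitute into x ≡ 3 (mod 5): 572·t ≡ 3 − 146 = -143 (mod 5).
    Reduce coefficients mod 5: 2·t ≡ 2 (mod 5).
    The inverse of 2 mod 5 is 3 (since 2·3 = 6 = 1·5 + 1), so t ≡ 3·2 = 6 ≡ 1 (mod 5).
    Then x = 146 + 572·1 = 718, valid modulo lcm(572, 5) = 2860: x ≡ 718 (mod 2860).
Verify against each original: 718 mod 13 = 3, 718 mod 4 = 2, 718 mod 11 = 3, 718 mod 5 = 3.

x ≡ 718 (mod 2860).


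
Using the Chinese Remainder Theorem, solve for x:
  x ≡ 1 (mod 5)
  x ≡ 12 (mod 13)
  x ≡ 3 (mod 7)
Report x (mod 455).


Moduli 5, 13, 7 are pairwise coprime; by CRT there is a unique solution modulo M = 5 · 13 · 7 = 455.
Solve pairwise, accumulating the modulus:
  Start with x ≡ 1 (mod 5).
  Combine with x ≡ 12 (mod 13): since gcd(5, 13) = 1, we get a unique residue mod 65.
    Write x = 1 + 5·t and substitute into x ≡ 12 (mod 13): 5·t ≡ 12 − 1 = 11 (mod 13).
    The inverse of 5 mod 13 is 8 (since 5·8 = 40 = 3·13 + 1), so t ≡ 8·11 = 88 ≡ 10 (mod 13).
    Then x = 1 + 5·10 = 51, valid modulo lcm(5, 13) = 65: x ≡ 51 (mod 65).
  Combine with x ≡ 3 (mod 7): since gcd(65, 7) = 1, we get a unique residue mod 455.
    Write x = 51 + 65·t and substitute into x ≡ 3 (mod 7): 65·t ≡ 3 − 51 = -48 (mod 7).
    Reduce coefficients mod 7: 2·t ≡ 1 (mod 7).
    The inverse of 2 mod 7 is 4 (since 2·4 = 8 = 1·7 + 1), so t ≡ 4·1 = 4 ≡ 4 (mod 7).
    Then x = 51 + 65·4 = 311, valid modulo lcm(65, 7) = 455: x ≡ 311 (mod 455).
Verify: 311 mod 5 = 1 ✓, 311 mod 13 = 12 ✓, 311 mod 7 = 3 ✓.

x ≡ 311 (mod 455).


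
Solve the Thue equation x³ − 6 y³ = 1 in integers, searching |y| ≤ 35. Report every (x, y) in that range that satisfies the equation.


The equation is x³ - 6y³ = 1. For fixed y, x³ = 6·y³ + 1, so a solution requires the RHS to be a perfect cube.
Strategy: iterate y from -35 to 35, compute RHS = 6·y³ + 1, and check whether it is a (positive or negative) perfect cube.
Check small values of y:
  y = 0: RHS = 1 = (1)³ ⇒ x = 1 works.
  y = 1: RHS = 7 is not a perfect cube.
  y = -1: RHS = -5 is not a perfect cube.
  y = 2: RHS = 49 is not a perfect cube.
  y = -2: RHS = -47 is not a perfect cube.
  y = 3: RHS = 163 is not a perfect cube.
  y = -3: RHS = -161 is not a perfect cube.
Continuing the search up to |y| = 35 finds no further solutions beyond those listed.
Collected solutions: (1, 0).

Solutions (with |y| ≤ 35): (1, 0).


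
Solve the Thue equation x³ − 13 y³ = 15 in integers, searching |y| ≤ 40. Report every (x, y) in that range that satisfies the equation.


The equation is x³ - 13y³ = 15. For fixed y, x³ = 13·y³ + 15, so a solution requires the RHS to be a perfect cube.
Strategy: iterate y from -40 to 40, compute RHS = 13·y³ + 15, and check whether it is a (positive or negative) perfect cube.
Check small values of y:
  y = 0: RHS = 15 is not a perfect cube.
  y = 1: RHS = 28 is not a perfect cube.
  y = -1: RHS = 2 is not a perfect cube.
  y = 2: RHS = 119 is not a perfect cube.
  y = -2: RHS = -89 is not a perfect cube.
  y = 3: RHS = 366 is not a perfect cube.
  y = -3: RHS = -336 is not a perfect cube.
Continuing the search up to |y| = 40 finds no solutions either.
No (x, y) in the scanned range satisfies the equation.

No integer solutions with |y| ≤ 40.


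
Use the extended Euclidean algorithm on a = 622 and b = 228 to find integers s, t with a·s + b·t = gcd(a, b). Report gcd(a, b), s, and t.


Euclidean algorithm on (622, 228) — divide until remainder is 0:
  622 = 2 · 228 + 166
  228 = 1 · 166 + 62
  166 = 2 · 62 + 42
  62 = 1 · 42 + 20
  42 = 2 · 20 + 2
  20 = 10 · 2 + 0
gcd(622, 228) = 2.
Track Bezout coefficients alongside the remainders: start with r₀ = 622 = a·1 + b·0 (s = 1, t = 0) and r₁ = 228 = a·0 + b·1 (s = 0, t = 1); each new remainder r_{k+1} = r_{k-1} − q_k·r_k inherits s_{k+1} = s_{k-1} − q_k·s_k, t_{k+1} = t_{k-1} − q_k·t_k, so r_k = a·s_k + b·t_k at every step:
  q = 2: r = 166, s = 1 − 2·0 = 1, t = 0 − 2·1 = -2  (check: 622·1 + 228·(-2) = 166)
  q = 1: r = 62, s = 0 − 1·1 = -1, t = 1 − 1·(-2) = 3  (check: 622·(-1) + 228·3 = 62)
  q = 2: r = 42, s = 1 − 2·(-1) = 3, t = -2 − 2·3 = -8  (check: 622·3 + 228·(-8) = 42)
  q = 1: r = 20, s = -1 − 1·3 = -4, t = 3 − 1·(-8) = 11  (check: 622·(-4) + 228·11 = 20)
  q = 2: r = 2, s = 3 − 2·(-4) = 11, t = -8 − 2·11 = -30  (check: 622·11 + 228·(-30) = 2)
The row with r = 2 (the gcd) gives the Bezout coefficients s = 11, t = -30.
Result: 622 · (11) + 228 · (-30) = 2.

gcd(622, 228) = 2; s = 11, t = -30 (check: 622·11 + 228·(-30) = 2).


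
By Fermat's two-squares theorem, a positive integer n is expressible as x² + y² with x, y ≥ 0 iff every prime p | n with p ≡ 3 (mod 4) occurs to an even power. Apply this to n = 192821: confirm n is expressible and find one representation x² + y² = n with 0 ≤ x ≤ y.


Step 1: Factor n = 192821 = 29 · 61 · 109.
Step 2: Check the mod-4 condition on each prime factor: 29 ≡ 1 (mod 4), exponent 1; 61 ≡ 1 (mod 4), exponent 1; 109 ≡ 1 (mod 4), exponent 1.
All primes ≡ 3 (mod 4) appear to even exponent (or don't appear), so by the two-squares theorem n IS expressible as a sum of two squares.
Step 3: Build a representation. Here n = 29 · 61 · 109 is a product of primes ≡ 1 (mod 4). Each prime p ≡ 1 (mod 4) is itself a sum of two squares; find a² by testing p − a² for a perfect square:
  29: 29 − 1² = 28, 29 − 2² = 25 = 5² ⇒ 29 = 2² + 5².
  61: 61 − 1² = 60, 61 − 2² = 57, 61 − 3² = 52, 61 − 4² = 45, 61 − 5² = 36 = 6² ⇒ 61 = 5² + 6².
  109: 109 − 1² = 108, 109 − 2² = 105, 109 − 3² = 100 = 10² ⇒ 109 = 3² + 10².
  Combine using the Brahmagupta–Fibonacci identity (a² + b²)(c² + d²) = (ac − bd)² + (ad + bc)² = (ac + bd)² + (ad − bc)²:
  29 · 61 = 1769: from (2² + 5²)(5² + 6²), take (2·5 − 5·6, 2·6 + 5·5) = (10 − 30, 12 + 25) = (-20, 37); dropping signs (only squares matter) gives (20, 37); check 20² + 37² = 400 + 1369 = 1769 ✓.
  1769 · 109 = 192821: from (20² + 37²)(3² + 10²), take (20·3 − 37·10, 20·10 + 37·3) = (60 − 370, 200 + 111) = (-310, 311); dropping signs (only squares matter) gives (310, 311); check 310² + 311² = 96100 + 96721 = 192821 ✓.
Step 4: Order so x ≤ y and verify: 310² + 311² = 96100 + 96721 = 192821 = n. ✓

n = 192821 = 310² + 311² (one valid representation with x ≤ y).


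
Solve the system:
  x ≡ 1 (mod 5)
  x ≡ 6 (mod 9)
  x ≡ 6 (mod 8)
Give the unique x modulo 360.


Moduli 5, 9, 8 are pairwise coprime; by CRT there is a unique solution modulo M = 5 · 9 · 8 = 360.
Solve pairwise, accumulating the modulus:
  Start with x ≡ 1 (mod 5).
  Combine with x ≡ 6 (mod 9): since gcd(5, 9) = 1, we get a unique residue mod 45.
    Write x = 1 + 5·t and substitute into x ≡ 6 (mod 9): 5·t ≡ 6 − 1 = 5 (mod 9).
    The inverse of 5 mod 9 is 2 (since 5·2 = 10 = 1·9 + 1), so t ≡ 2·5 = 10 ≡ 1 (mod 9).
    Then x = 1 + 5·1 = 6, valid modulo lcm(5, 9) = 45: x ≡ 6 (mod 45).
  Combine with x ≡ 6 (mod 8): since gcd(45, 8) = 1, we get a unique residue mod 360.
    Write x = 6 + 45·t and substitute into x ≡ 6 (mod 8): 45·t ≡ 6 − 6 = 0 (mod 8).
    Reduce coefficients mod 8: 5·t ≡ 0 (mod 8).
    The inverse of 5 mod 8 is 5 (since 5·5 = 25 = 3·8 + 1), so t ≡ 5·0 = 0 ≡ 0 (mod 8).
    Then x = 6 + 45·0 = 6, valid modulo lcm(45, 8) = 360: x ≡ 6 (mod 360).
Verify: 6 mod 5 = 1 ✓, 6 mod 9 = 6 ✓, 6 mod 8 = 6 ✓.

x ≡ 6 (mod 360).


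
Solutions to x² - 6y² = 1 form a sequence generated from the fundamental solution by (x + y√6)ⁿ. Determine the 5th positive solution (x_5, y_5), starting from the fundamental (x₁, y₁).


Step 1: Find the fundamental solution (x₁, y₁) of x² - 6y² = 1.
  Expand √6 as a continued fraction. a₀ = ⌊√6⌋ = 2; iterate m_{k+1} = d_k·a_k − m_k, d_{k+1} = (6 − m_{k+1}²)/d_k, a_{k+1} = ⌊(a₀ + m_{k+1})/d_{k+1}⌋ (starting m₀ = 0, d₀ = 1), with convergents p_k = a_k·p_{k-1} + p_{k-2}, q_k = a_k·q_{k-1} + q_{k-2} (p₋₁ = 1, q₋₁ = 0):
  k = 0: a₀ = 2; p₀/q₀ = 2/1; p₀² − 6·q₀² = 4 − 6 = -2.
  k = 1: m = 2, d = 2, a = ⌊(2 + 2)/2⌋ = 2; p/q = (2·2 + 1)/(2·1 + 0) = 5/2; p² − 6·q² = 25 − 24 = 1.
  The first convergent with p² − 6·q² = 1 gives the fundamental solution (x₁, y₁) = (5, 2).
Step 2: Apply the recurrence (x_{n+1}, y_{n+1}) = (x₁x_n + 6y₁y_n, x₁y_n + y₁x_n) repeatedly.
  From (x_1, y_1) = (5, 2): x_2 = 5·5 + 6·2·2 = 49; y_2 = 5·2 + 2·5 = 20.
  From (x_2, y_2) = (49, 20): x_3 = 5·49 + 6·2·20 = 485; y_3 = 5·20 + 2·49 = 198.
  From (x_3, y_3) = (485, 198): x_4 = 5·485 + 6·2·198 = 4801; y_4 = 5·198 + 2·485 = 1960.
  From (x_4, y_4) = (4801, 1960): x_5 = 5·4801 + 6·2·1960 = 47525; y_5 = 5·1960 + 2·4801 = 19402.
Step 3: Verify x_5² - 6·y_5² = 2258625625 - 2258625624 = 1 (should be 1). ✓

(x_1, y_1) = (5, 2); (x_5, y_5) = (47525, 19402).


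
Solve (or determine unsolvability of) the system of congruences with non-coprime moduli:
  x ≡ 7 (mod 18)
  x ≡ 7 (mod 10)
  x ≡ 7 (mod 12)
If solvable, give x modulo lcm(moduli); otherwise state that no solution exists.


Moduli 18, 10, 12 are not pairwise coprime, so CRT works modulo lcm(m_i) when all pairwise compatibility conditions hold.
Pairwise compatibility: gcd(m_i, m_j) must divide a_i - a_j for every pair.
Merge one congruence at a time:
  Start: x ≡ 7 (mod 18).
  Combine with x ≡ 7 (mod 10): gcd(18, 10) = 2; 7 - 7 = 0, which IS divisible by 2, so compatible.
    Write x = 7 + 18·t and substitute into x ≡ 7 (mod 10): 18·t ≡ 7 − 7 = 0 (mod 10).
    Divide the congruence (and modulus) by g = 2: 9·t ≡ 0 (mod 5).
    Reduce coefficients mod 5: 4·t ≡ 0 (mod 5).
    The inverse of 4 mod 5 is 4 (since 4·4 = 16 = 3·5 + 1), so t ≡ 4·0 = 0 ≡ 0 (mod 5).
    Then x = 7 + 18·0 = 7, valid modulo lcm(18, 10) = 90: x ≡ 7 (mod 90).
  Combine with x ≡ 7 (mod 12): gcd(90, 12) = 6; 7 - 7 = 0, which IS divisible by 6, so compatible.
    Write x = 7 + 90·t and substitute into x ≡ 7 (mod 12): 90·t ≡ 7 − 7 = 0 (mod 12).
    Divide the congruence (and modulus) by g = 6: 15·t ≡ 0 (mod 2).
    Reduce coefficients mod 2: 1·t ≡ 0 (mod 2).
    So t ≡ 0 (mod 2).
    Then x = 7 + 90·0 = 7, valid modulo lcm(90, 12) = 180: x ≡ 7 (mod 180).
Verify: 7 mod 18 = 7, 7 mod 10 = 7, 7 mod 12 = 7.

x ≡ 7 (mod 180).


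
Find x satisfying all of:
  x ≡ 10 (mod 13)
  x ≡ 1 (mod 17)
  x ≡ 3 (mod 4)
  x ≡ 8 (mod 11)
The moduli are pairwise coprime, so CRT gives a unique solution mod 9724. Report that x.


Product of moduli M = 13 · 17 · 4 · 11 = 9724.
Merge one congruence at a time:
  Start: x ≡ 10 (mod 13).
  Combine with x ≡ 1 (mod 17); new modulus lcm = 221.
    Write x = 10 + 13·t and substitute into x ≡ 1 (mod 17): 13·t ≡ 1 − 10 = -9 (mod 17).
    Reduce coefficients mod 17: 13·t ≡ 8 (mod 17).
    The inverse of 13 mod 17 is 4 (since 13·4 = 52 = 3·17 + 1), so t ≡ 4·8 = 32 ≡ 15 (mod 17).
    Then x = 10 + 13·15 = 205, valid modulo lcm(13, 17) = 221: x ≡ 205 (mod 221).
  Combine with x ≡ 3 (mod 4); new modulus lcm = 884.
    Write x = 205 + 221·t and substitute into x ≡ 3 (mod 4): 221·t ≡ 3 − 205 = -202 (mod 4).
    Reduce coefficients mod 4: 1·t ≡ 2 (mod 4).
    So t ≡ 2 (mod 4).
    Then x = 205 + 221·2 = 647, valid modulo lcm(221, 4) = 884: x ≡ 647 (mod 884).
  Combine with x ≡ 8 (mod 11); new modulus lcm = 9724.
    Write x = 647 + 884·t and substitute into x ≡ 8 (mod 11): 884·t ≡ 8 − 647 = -639 (mod 11).
    Reduce coefficients mod 11: 4·t ≡ 10 (mod 11).
    The inverse of 4 mod 11 is 3 (since 4·3 = 12 = 1·11 + 1), so t ≡ 3·10 = 30 ≡ 8 (mod 11).
    Then x = 647 + 884·8 = 7719, valid modulo lcm(884, 11) = 9724: x ≡ 7719 (mod 9724).
Verify against each original: 7719 mod 13 = 10, 7719 mod 17 = 1, 7719 mod 4 = 3, 7719 mod 11 = 8.

x ≡ 7719 (mod 9724).


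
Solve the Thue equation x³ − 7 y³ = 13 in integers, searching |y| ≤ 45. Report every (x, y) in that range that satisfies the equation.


The equation is x³ - 7y³ = 13. For fixed y, x³ = 7·y³ + 13, so a solution requires the RHS to be a perfect cube.
Strategy: iterate y from -45 to 45, compute RHS = 7·y³ + 13, and check whether it is a (positive or negative) perfect cube.
Check small values of y:
  y = 0: RHS = 13 is not a perfect cube.
  y = 1: RHS = 20 is not a perfect cube.
  y = -1: RHS = 6 is not a perfect cube.
  y = 2: RHS = 69 is not a perfect cube.
  y = -2: RHS = -43 is not a perfect cube.
  y = 3: RHS = 202 is not a perfect cube.
  y = -3: RHS = -176 is not a perfect cube.
Continuing the search up to |y| = 45 finds no solutions either.
No (x, y) in the scanned range satisfies the equation.

No integer solutions with |y| ≤ 45.


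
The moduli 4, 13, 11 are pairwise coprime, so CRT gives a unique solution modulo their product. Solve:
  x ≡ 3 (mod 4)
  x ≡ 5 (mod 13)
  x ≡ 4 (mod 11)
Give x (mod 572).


Moduli 4, 13, 11 are pairwise coprime; by CRT there is a unique solution modulo M = 4 · 13 · 11 = 572.
Solve pairwise, accumulating the modulus:
  Start with x ≡ 3 (mod 4).
  Combine with x ≡ 5 (mod 13): since gcd(4, 13) = 1, we get a unique residue mod 52.
    Write x = 3 + 4·t and substitute into x ≡ 5 (mod 13): 4·t ≡ 5 − 3 = 2 (mod 13).
    The inverse of 4 mod 13 is 10 (since 4·10 = 40 = 3·13 + 1), so t ≡ 10·2 = 20 ≡ 7 (mod 13).
    Then x = 3 + 4·7 = 31, valid modulo lcm(4, 13) = 52: x ≡ 31 (mod 52).
  Combine with x ≡ 4 (mod 11): since gcd(52, 11) = 1, we get a unique residue mod 572.
    Write x = 31 + 52·t and substitute into x ≡ 4 (mod 11): 52·t ≡ 4 − 31 = -27 (mod 11).
    Reduce coefficients mod 11: 8·t ≡ 6 (mod 11).
    The inverse of 8 mod 11 is 7 (since 8·7 = 56 = 5·11 + 1), so t ≡ 7·6 = 42 ≡ 9 (mod 11).
    Then x = 31 + 52·9 = 499, valid modulo lcm(52, 11) = 572: x ≡ 499 (mod 572).
Verify: 499 mod 4 = 3 ✓, 499 mod 13 = 5 ✓, 499 mod 11 = 4 ✓.

x ≡ 499 (mod 572).


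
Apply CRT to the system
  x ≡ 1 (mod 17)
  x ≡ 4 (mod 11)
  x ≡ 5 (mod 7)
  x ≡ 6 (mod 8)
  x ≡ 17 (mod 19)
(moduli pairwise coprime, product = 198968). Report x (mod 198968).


Product of moduli M = 17 · 11 · 7 · 8 · 19 = 198968.
Merge one congruence at a time:
  Start: x ≡ 1 (mod 17).
  Combine with x ≡ 4 (mod 11); new modulus lcm = 187.
    Write x = 1 + 17·t and substitute into x ≡ 4 (mod 11): 17·t ≡ 4 − 1 = 3 (mod 11).
    Reduce coefficients mod 11: 6·t ≡ 3 (mod 11).
    The inverse of 6 mod 11 is 2 (since 6·2 = 12 = 1·11 + 1), so t ≡ 2·3 = 6 ≡ 6 (mod 11).
    Then x = 1 + 17·6 = 103, valid modulo lcm(17, 11) = 187: x ≡ 103 (mod 187).
  Combine with x ≡ 5 (mod 7); new modulus lcm = 1309.
    Write x = 103 + 187·t and substitute into x ≡ 5 (mod 7): 187·t ≡ 5 − 103 = -98 (mod 7).
    Reduce coefficients mod 7: 5·t ≡ 0 (mod 7).
    The inverse of 5 mod 7 is 3 (since 5·3 = 15 = 2·7 + 1), so t ≡ 3·0 = 0 ≡ 0 (mod 7).
    Then x = 103 + 187·0 = 103, valid modulo lcm(187, 7) = 1309: x ≡ 103 (mod 1309).
  Combine with x ≡ 6 (mod 8); new modulus lcm = 10472.
    Write x = 103 + 1309·t and substitute into x ≡ 6 (mod 8): 1309·t ≡ 6 − 103 = -97 (mod 8).
    Reduce coefficients mod 8: 5·t ≡ 7 (mod 8).
    The inverse of 5 mod 8 is 5 (since 5·5 = 25 = 3·8 + 1), so t ≡ 5·7 = 35 ≡ 3 (mod 8).
    Then x = 103 + 1309·3 = 4030, valid modulo lcm(1309, 8) = 10472: x ≡ 4030 (mod 10472).
  Combine with x ≡ 17 (mod 19); new modulus lcm = 198968.
    Write x = 4030 + 10472·t and substitute into x ≡ 17 (mod 19): 10472·t ≡ 17 − 4030 = -4013 (mod 19).
    Reduce coefficients mod 19: 3·t ≡ 15 (mod 19).
    The inverse of 3 mod 19 is 13 (since 3·13 = 39 = 2·19 + 1), so t ≡ 13·15 = 195 ≡ 5 (mod 19).
    Then x = 4030 + 10472·5 = 56390, valid modulo lcm(10472, 19) = 198968: x ≡ 56390 (mod 198968).
Verify against each original: 56390 mod 17 = 1, 56390 mod 11 = 4, 56390 mod 7 = 5, 56390 mod 8 = 6, 56390 mod 19 = 17.

x ≡ 56390 (mod 198968).


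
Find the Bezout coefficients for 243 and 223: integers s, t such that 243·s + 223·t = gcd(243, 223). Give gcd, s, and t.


Euclidean algorithm on (243, 223) — divide until remainder is 0:
  243 = 1 · 223 + 20
  223 = 11 · 20 + 3
  20 = 6 · 3 + 2
  3 = 1 · 2 + 1
  2 = 2 · 1 + 0
gcd(243, 223) = 1.
Track Bezout coefficients alongside the remainders: start with r₀ = 243 = a·1 + b·0 (s = 1, t = 0) and r₁ = 223 = a·0 + b·1 (s = 0, t = 1); each new remainder r_{k+1} = r_{k-1} − q_k·r_k inherits s_{k+1} = s_{k-1} − q_k·s_k, t_{k+1} = t_{k-1} − q_k·t_k, so r_k = a·s_k + b·t_k at every step:
  q = 1: r = 20, s = 1 − 1·0 = 1, t = 0 − 1·1 = -1  (check: 243·1 + 223·(-1) = 20)
  q = 11: r = 3, s = 0 − 11·1 = -11, t = 1 − 11·(-1) = 12  (check: 243·(-11) + 223·12 = 3)
  q = 6: r = 2, s = 1 − 6·(-11) = 67, t = -1 − 6·12 = -73  (check: 243·67 + 223·(-73) = 2)
  q = 1: r = 1, s = -11 − 1·67 = -78, t = 12 − 1·(-73) = 85  (check: 243·(-78) + 223·85 = 1)
The row with r = 1 (the gcd) gives the Bezout coefficients s = -78, t = 85.
Result: 243 · (-78) + 223 · (85) = 1.

gcd(243, 223) = 1; s = -78, t = 85 (check: 243·(-78) + 223·85 = 1).


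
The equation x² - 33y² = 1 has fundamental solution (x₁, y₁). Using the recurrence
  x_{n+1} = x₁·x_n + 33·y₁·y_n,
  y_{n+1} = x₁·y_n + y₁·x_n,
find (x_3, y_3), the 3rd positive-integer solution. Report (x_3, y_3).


Step 1: Find the fundamental solution (x₁, y₁) of x² - 33y² = 1.
  Expand √33 as a continued fraction. a₀ = ⌊√33⌋ = 5; iterate m_{k+1} = d_k·a_k − m_k, d_{k+1} = (33 − m_{k+1}²)/d_k, a_{k+1} = ⌊(a₀ + m_{k+1})/d_{k+1}⌋ (starting m₀ = 0, d₀ = 1), with convergents p_k = a_k·p_{k-1} + p_{k-2}, q_k = a_k·q_{k-1} + q_{k-2} (p₋₁ = 1, q₋₁ = 0):
  k = 0: a₀ = 5; p₀/q₀ = 5/1; p₀² − 33·q₀² = 25 − 33 = -8.
  k = 1: m = 5, d = 8, a = ⌊(5 + 5)/8⌋ = 1; p/q = (1·5 + 1)/(1·1 + 0) = 6/1; p² − 33·q² = 36 − 33 = 3.
  k = 2: m = 3, d = 3, a = ⌊(5 + 3)/3⌋ = 2; p/q = (2·6 + 5)/(2·1 + 1) = 17/3; p² − 33·q² = 289 − 297 = -8.
  k = 3: m = 3, d = 8, a = ⌊(5 + 3)/8⌋ = 1; p/q = (1·17 + 6)/(1·3 + 1) = 23/4; p² − 33·q² = 529 − 528 = 1.
  The first convergent with p² − 33·q² = 1 gives the fundamental solution (x₁, y₁) = (23, 4).
Step 2: Apply the recurrence (x_{n+1}, y_{n+1}) = (x₁x_n + 33y₁y_n, x₁y_n + y₁x_n) repeatedly.
  From (x_1, y_1) = (23, 4): x_2 = 23·23 + 33·4·4 = 1057; y_2 = 23·4 + 4·23 = 184.
  From (x_2, y_2) = (1057, 184): x_3 = 23·1057 + 33·4·184 = 48599; y_3 = 23·184 + 4·1057 = 8460.
Step 3: Verify x_3² - 33·y_3² = 2361862801 - 2361862800 = 1 (should be 1). ✓

(x_1, y_1) = (23, 4); (x_3, y_3) = (48599, 8460).


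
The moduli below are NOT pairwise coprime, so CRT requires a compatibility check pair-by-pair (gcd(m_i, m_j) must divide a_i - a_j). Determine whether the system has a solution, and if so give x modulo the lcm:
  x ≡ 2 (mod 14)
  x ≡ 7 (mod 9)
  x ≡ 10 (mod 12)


Moduli 14, 9, 12 are not pairwise coprime, so CRT works modulo lcm(m_i) when all pairwise compatibility conditions hold.
Pairwise compatibility: gcd(m_i, m_j) must divide a_i - a_j for every pair.
Merge one congruence at a time:
  Start: x ≡ 2 (mod 14).
  Combine with x ≡ 7 (mod 9): gcd(14, 9) = 1; 7 - 2 = 5, which IS divisible by 1, so compatible.
    Write x = 2 + 14·t and substitute into x ≡ 7 (mod 9): 14·t ≡ 7 − 2 = 5 (mod 9).
    Reduce coefficients mod 9: 5·t ≡ 5 (mod 9).
    The inverse of 5 mod 9 is 2 (since 5·2 = 10 = 1·9 + 1), so t ≡ 2·5 = 10 ≡ 1 (mod 9).
    Then x = 2 + 14·1 = 16, valid modulo lcm(14, 9) = 126: x ≡ 16 (mod 126).
  Combine with x ≡ 10 (mod 12): gcd(126, 12) = 6; 10 - 16 = -6, which IS divisible by 6, so compatible.
    Write x = 16 + 126·t and substitute into x ≡ 10 (mod 12): 126·t ≡ 10 − 16 = -6 (mod 12).
    Divide the congruence (and modulus) by g = 6: 21·t ≡ -1 (mod 2).
    Reduce coefficients mod 2: 1·t ≡ 1 (mod 2).
    So t ≡ 1 (mod 2).
    Then x = 16 + 126·1 = 142, valid modulo lcm(126, 12) = 252: x ≡ 142 (mod 252).
Verify: 142 mod 14 = 2, 142 mod 9 = 7, 142 mod 12 = 10.

x ≡ 142 (mod 252).


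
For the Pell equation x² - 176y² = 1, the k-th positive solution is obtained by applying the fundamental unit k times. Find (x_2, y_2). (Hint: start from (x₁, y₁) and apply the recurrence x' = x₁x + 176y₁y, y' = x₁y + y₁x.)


Step 1: Find the fundamental solution (x₁, y₁) of x² - 176y² = 1.
  Expand √176 as a continued fraction. a₀ = ⌊√176⌋ = 13; iterate m_{k+1} = d_k·a_k − m_k, d_{k+1} = (176 − m_{k+1}²)/d_k, a_{k+1} = ⌊(a₀ + m_{k+1})/d_{k+1}⌋ (starting m₀ = 0, d₀ = 1), with convergents p_k = a_k·p_{k-1} + p_{k-2}, q_k = a_k·q_{k-1} + q_{k-2} (p₋₁ = 1, q₋₁ = 0):
  k = 0: a₀ = 13; p₀/q₀ = 13/1; p₀² − 176·q₀² = 169 − 176 = -7.
  k = 1: m = 13, d = 7, a = ⌊(13 + 13)/7⌋ = 3; p/q = (3·13 + 1)/(3·1 + 0) = 40/3; p² − 176·q² = 1600 − 1584 = 16.
  k = 2: m = 8, d = 16, a = ⌊(13 + 8)/16⌋ = 1; p/q = (1·40 + 13)/(1·3 + 1) = 53/4; p² − 176·q² = 2809 − 2816 = -7.
  k = 3: m = 8, d = 7, a = ⌊(13 + 8)/7⌋ = 3; p/q = (3·53 + 40)/(3·4 + 3) = 199/15; p² − 176·q² = 39601 − 39600 = 1.
  The first convergent with p² − 176·q² = 1 gives the fundamental solution (x₁, y₁) = (199, 15).
Step 2: Apply the recurrence (x_{n+1}, y_{n+1}) = (x₁x_n + 176y₁y_n, x₁y_n + y₁x_n) repeatedly.
  From (x_1, y_1) = (199, 15): x_2 = 199·199 + 176·15·15 = 79201; y_2 = 199·15 + 15·199 = 5970.
Step 3: Verify x_2² - 176·y_2² = 6272798401 - 6272798400 = 1 (should be 1). ✓

(x_1, y_1) = (199, 15); (x_2, y_2) = (79201, 5970).


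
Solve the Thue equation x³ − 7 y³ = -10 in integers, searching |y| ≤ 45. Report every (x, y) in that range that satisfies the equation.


The equation is x³ - 7y³ = -10. For fixed y, x³ = 7·y³ − 10, so a solution requires the RHS to be a perfect cube.
Strategy: iterate y from -45 to 45, compute RHS = 7·y³ − 10, and check whether it is a (positive or negative) perfect cube.
Check small values of y:
  y = 0: RHS = -10 is not a perfect cube.
  y = 1: RHS = -3 is not a perfect cube.
  y = -1: RHS = -17 is not a perfect cube.
  y = 2: RHS = 46 is not a perfect cube.
  y = -2: RHS = -66 is not a perfect cube.
  y = 3: RHS = 179 is not a perfect cube.
  y = -3: RHS = -199 is not a perfect cube.
Continuing the search up to |y| = 45 finds no solutions either.
No (x, y) in the scanned range satisfies the equation.

No integer solutions with |y| ≤ 45.


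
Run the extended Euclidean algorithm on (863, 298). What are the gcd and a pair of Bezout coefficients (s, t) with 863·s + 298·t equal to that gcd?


Euclidean algorithm on (863, 298) — divide until remainder is 0:
  863 = 2 · 298 + 267
  298 = 1 · 267 + 31
  267 = 8 · 31 + 19
  31 = 1 · 19 + 12
  19 = 1 · 12 + 7
  12 = 1 · 7 + 5
  7 = 1 · 5 + 2
  5 = 2 · 2 + 1
  2 = 2 · 1 + 0
gcd(863, 298) = 1.
Track Bezout coefficients alongside the remainders: start with r₀ = 863 = a·1 + b·0 (s = 1, t = 0) and r₁ = 298 = a·0 + b·1 (s = 0, t = 1); each new remainder r_{k+1} = r_{k-1} − q_k·r_k inherits s_{k+1} = s_{k-1} − q_k·s_k, t_{k+1} = t_{k-1} − q_k·t_k, so r_k = a·s_k + b·t_k at every step:
  q = 2: r = 267, s = 1 − 2·0 = 1, t = 0 − 2·1 = -2  (check: 863·1 + 298·(-2) = 267)
  q = 1: r = 31, s = 0 − 1·1 = -1, t = 1 − 1·(-2) = 3  (check: 863·(-1) + 298·3 = 31)
  q = 8: r = 19, s = 1 − 8·(-1) = 9, t = -2 − 8·3 = -26  (check: 863·9 + 298·(-26) = 19)
  q = 1: r = 12, s = -1 − 1·9 = -10, t = 3 − 1·(-26) = 29  (check: 863·(-10) + 298·29 = 12)
  q = 1: r = 7, s = 9 − 1·(-10) = 19, t = -26 − 1·29 = -55  (check: 863·19 + 298·(-55) = 7)
  q = 1: r = 5, s = -10 − 1·19 = -29, t = 29 − 1·(-55) = 84  (check: 863·(-29) + 298·84 = 5)
  q = 1: r = 2, s = 19 − 1·(-29) = 48, t = -55 − 1·84 = -139  (check: 863·48 + 298·(-139) = 2)
  q = 2: r = 1, s = -29 − 2·48 = -125, t = 84 − 2·(-139) = 362  (check: 863·(-125) + 298·362 = 1)
The row with r = 1 (the gcd) gives the Bezout coefficients s = -125, t = 362.
Result: 863 · (-125) + 298 · (362) = 1.

gcd(863, 298) = 1; s = -125, t = 362 (check: 863·(-125) + 298·362 = 1).


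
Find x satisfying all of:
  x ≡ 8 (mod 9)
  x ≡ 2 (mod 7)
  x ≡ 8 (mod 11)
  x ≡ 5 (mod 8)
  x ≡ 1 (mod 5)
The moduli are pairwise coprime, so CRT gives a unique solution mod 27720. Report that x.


Product of moduli M = 9 · 7 · 11 · 8 · 5 = 27720.
Merge one congruence at a time:
  Start: x ≡ 8 (mod 9).
  Combine with x ≡ 2 (mod 7); new modulus lcm = 63.
    Write x = 8 + 9·t and substitute into x ≡ 2 (mod 7): 9·t ≡ 2 − 8 = -6 (mod 7).
    Reduce coefficients mod 7: 2·t ≡ 1 (mod 7).
    The inverse of 2 mod 7 is 4 (since 2·4 = 8 = 1·7 + 1), so t ≡ 4·1 = 4 ≡ 4 (mod 7).
    Then x = 8 + 9·4 = 44, valid modulo lcm(9, 7) = 63: x ≡ 44 (mod 63).
  Combine with x ≡ 8 (mod 11); new modulus lcm = 693.
    Write x = 44 + 63·t and substitute into x ≡ 8 (mod 11): 63·t ≡ 8 − 44 = -36 (mod 11).
    Reduce coefficients mod 11: 8·t ≡ 8 (mod 11).
    The inverse of 8 mod 11 is 7 (since 8·7 = 56 = 5·11 + 1), so t ≡ 7·8 = 56 ≡ 1 (mod 11).
    Then x = 44 + 63·1 = 107, valid modulo lcm(63, 11) = 693: x ≡ 107 (mod 693).
  Combine with x ≡ 5 (mod 8); new modulus lcm = 5544.
    Write x = 107 + 693·t and substitute into x ≡ 5 (mod 8): 693·t ≡ 5 − 107 = -102 (mod 8).
    Reduce coefficients mod 8: 5·t ≡ 2 (mod 8).
    The inverse of 5 mod 8 is 5 (since 5·5 = 25 = 3·8 + 1), so t ≡ 5·2 = 10 ≡ 2 (mod 8).
    Then x = 107 + 693·2 = 1493, valid modulo lcm(693, 8) = 5544: x ≡ 1493 (mod 5544).
  Combine with x ≡ 1 (mod 5); new modulus lcm = 27720.
    Write x = 1493 + 5544·t and substitute into x ≡ 1 (mod 5): 5544·t ≡ 1 − 1493 = -1492 (mod 5).
    Reduce coefficients mod 5: 4·t ≡ 3 (mod 5).
    The inverse of 4 mod 5 is 4 (since 4·4 = 16 = 3·5 + 1), so t ≡ 4·3 = 12 ≡ 2 (mod 5).
    Then x = 1493 + 5544·2 = 12581, valid modulo lcm(5544, 5) = 27720: x ≡ 12581 (mod 27720).
Verify against each original: 12581 mod 9 = 8, 12581 mod 7 = 2, 12581 mod 11 = 8, 12581 mod 8 = 5, 12581 mod 5 = 1.

x ≡ 12581 (mod 27720).


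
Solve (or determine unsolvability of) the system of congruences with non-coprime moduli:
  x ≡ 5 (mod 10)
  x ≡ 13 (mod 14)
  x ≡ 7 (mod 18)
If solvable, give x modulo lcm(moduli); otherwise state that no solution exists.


Moduli 10, 14, 18 are not pairwise coprime, so CRT works modulo lcm(m_i) when all pairwise compatibility conditions hold.
Pairwise compatibility: gcd(m_i, m_j) must divide a_i - a_j for every pair.
Merge one congruence at a time:
  Start: x ≡ 5 (mod 10).
  Combine with x ≡ 13 (mod 14): gcd(10, 14) = 2; 13 - 5 = 8, which IS divisible by 2, so compatible.
    Write x = 5 + 10·t and substitute into x ≡ 13 (mod 14): 10·t ≡ 13 − 5 = 8 (mod 14).
    Divide the congruence (and modulus) by g = 2: 5·t ≡ 4 (mod 7).
    The inverse of 5 mod 7 is 3 (since 5·3 = 15 = 2·7 + 1), so t ≡ 3·4 = 12 ≡ 5 (mod 7).
    Then x = 5 + 10·5 = 55, valid modulo lcm(10, 14) = 70: x ≡ 55 (mod 70).
  Combine with x ≡ 7 (mod 18): gcd(70, 18) = 2; 7 - 55 = -48, which IS divisible by 2, so compatible.
    Write x = 55 + 70·t and substitute into x ≡ 7 (mod 18): 70·t ≡ 7 − 55 = -48 (mod 18).
    Divide the congruence (and modulus) by g = 2: 35·t ≡ -24 (mod 9).
    Reduce coefficients mod 9: 8·t ≡ 3 (mod 9).
    The inverse of 8 mod 9 is 8 (since 8·8 = 64 = 7·9 + 1), so t ≡ 8·3 = 24 ≡ 6 (mod 9).
    Then x = 55 + 70·6 = 475, valid modulo lcm(70, 18) = 630: x ≡ 475 (mod 630).
Verify: 475 mod 10 = 5, 475 mod 14 = 13, 475 mod 18 = 7.

x ≡ 475 (mod 630).


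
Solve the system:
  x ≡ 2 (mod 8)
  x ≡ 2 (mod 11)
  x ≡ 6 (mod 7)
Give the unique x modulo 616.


Moduli 8, 11, 7 are pairwise coprime; by CRT there is a unique solution modulo M = 8 · 11 · 7 = 616.
Solve pairwise, accumulating the modulus:
  Start with x ≡ 2 (mod 8).
  Combine with x ≡ 2 (mod 11): since gcd(8, 11) = 1, we get a unique residue mod 88.
    Write x = 2 + 8·t and substitute into x ≡ 2 (mod 11): 8·t ≡ 2 − 2 = 0 (mod 11).
    The inverse of 8 mod 11 is 7 (since 8·7 = 56 = 5·11 + 1), so t ≡ 7·0 = 0 ≡ 0 (mod 11).
    Then x = 2 + 8·0 = 2, valid modulo lcm(8, 11) = 88: x ≡ 2 (mod 88).
  Combine with x ≡ 6 (mod 7): since gcd(88, 7) = 1, we get a unique residue mod 616.
    Write x = 2 + 88·t and substitute into x ≡ 6 (mod 7): 88·t ≡ 6 − 2 = 4 (mod 7).
    Reduce coefficients mod 7: 4·t ≡ 4 (mod 7).
    The inverse of 4 mod 7 is 2 (since 4·2 = 8 = 1·7 + 1), so t ≡ 2·4 = 8 ≡ 1 (mod 7).
    Then x = 2 + 88·1 = 90, valid modulo lcm(88, 7) = 616: x ≡ 90 (mod 616).
Verify: 90 mod 8 = 2 ✓, 90 mod 11 = 2 ✓, 90 mod 7 = 6 ✓.

x ≡ 90 (mod 616).


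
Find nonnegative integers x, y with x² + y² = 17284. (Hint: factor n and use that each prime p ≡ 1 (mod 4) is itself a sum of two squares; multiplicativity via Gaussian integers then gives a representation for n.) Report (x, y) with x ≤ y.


Step 1: Factor n = 17284 = 2^2 · 29 · 149.
Step 2: Check the mod-4 condition on each prime factor: 2 = 2 (special); 29 ≡ 1 (mod 4), exponent 1; 149 ≡ 1 (mod 4), exponent 1.
All primes ≡ 3 (mod 4) appear to even exponent (or don't appear), so by the two-squares theorem n IS expressible as a sum of two squares.
Step 3: Build a representation. Group n = k² · m with k = 2 and m = 29 · 149 = 4321 (a product of primes ≡ 1 (mod 4)); a representation of m scales to one of n via (k·x)² + (k·y)² = k²(x² + y²). Each prime p ≡ 1 (mod 4) is itself a sum of two squares; find a² by testing p − a² for a perfect square:
  29: 29 − 1² = 28, 29 − 2² = 25 = 5² ⇒ 29 = 2² + 5².
  149: 149 − 1² = 148, 149 − 2² = 145, 149 − 3² = 140, 149 − 4² = 133, 149 − 5² = 124, 149 − 6² = 113, 149 − 7² = 100 = 10² ⇒ 149 = 7² + 10².
  Combine using the Brahmagupta–Fibonacci identity (a² + b²)(c² + d²) = (ac − bd)² + (ad + bc)² = (ac + bd)² + (ad − bc)²:
  29 · 149 = 4321: from (2² + 5²)(7² + 10²), take (2·7 − 5·10, 2·10 + 5·7) = (14 − 50, 20 + 35) = (-36, 55); dropping signs (only squares matter) gives (36, 55); check 36² + 55² = 1296 + 3025 = 4321 ✓.
  Scale by k = 2: (2·36, 2·55) = (72, 110).
Step 4: Order so x ≤ y and verify: 72² + 110² = 5184 + 12100 = 17284 = n. ✓

n = 17284 = 72² + 110² (one valid representation with x ≤ y).


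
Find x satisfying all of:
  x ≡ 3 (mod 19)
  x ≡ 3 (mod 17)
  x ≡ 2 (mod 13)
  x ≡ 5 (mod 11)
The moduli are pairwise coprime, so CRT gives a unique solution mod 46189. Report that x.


Product of moduli M = 19 · 17 · 13 · 11 = 46189.
Merge one congruence at a time:
  Start: x ≡ 3 (mod 19).
  Combine with x ≡ 3 (mod 17); new modulus lcm = 323.
    Write x = 3 + 19·t and substitute into x ≡ 3 (mod 17): 19·t ≡ 3 − 3 = 0 (mod 17).
    Reduce coefficients mod 17: 2·t ≡ 0 (mod 17).
    The inverse of 2 mod 17 is 9 (since 2·9 = 18 = 1·17 + 1), so t ≡ 9·0 = 0 ≡ 0 (mod 17).
    Then x = 3 + 19·0 = 3, valid modulo lcm(19, 17) = 323: x ≡ 3 (mod 323).
  Combine with x ≡ 2 (mod 13); new modulus lcm = 4199.
    Write x = 3 + 323·t and substitute into x ≡ 2 (mod 13): 323·t ≡ 2 − 3 = -1 (mod 13).
    Reduce coefficients mod 13: 11·t ≡ 12 (mod 13).
    The inverse of 11 mod 13 is 6 (since 11·6 = 66 = 5·13 + 1), so t ≡ 6·12 = 72 ≡ 7 (mod 13).
    Then x = 3 + 323·7 = 2264, valid modulo lcm(323, 13) = 4199: x ≡ 2264 (mod 4199).
  Combine with x ≡ 5 (mod 11); new modulus lcm = 46189.
    Write x = 2264 + 4199·t and substitute into x ≡ 5 (mod 11): 4199·t ≡ 5 − 2264 = -2259 (mod 11).
    Reduce coefficients mod 11: 8·t ≡ 7 (mod 11).
    The inverse of 8 mod 11 is 7 (since 8·7 = 56 = 5·11 + 1), so t ≡ 7·7 = 49 ≡ 5 (mod 11).
    Then x = 2264 + 4199·5 = 23259, valid modulo lcm(4199, 11) = 46189: x ≡ 23259 (mod 46189).
Verify against each original: 23259 mod 19 = 3, 23259 mod 17 = 3, 23259 mod 13 = 2, 23259 mod 11 = 5.

x ≡ 23259 (mod 46189).


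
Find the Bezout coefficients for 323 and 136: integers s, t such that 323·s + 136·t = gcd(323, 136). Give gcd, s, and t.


Euclidean algorithm on (323, 136) — divide until remainder is 0:
  323 = 2 · 136 + 51
  136 = 2 · 51 + 34
  51 = 1 · 34 + 17
  34 = 2 · 17 + 0
gcd(323, 136) = 17.
Track Bezout coefficients alongside the remainders: start with r₀ = 323 = a·1 + b·0 (s = 1, t = 0) and r₁ = 136 = a·0 + b·1 (s = 0, t = 1); each new remainder r_{k+1} = r_{k-1} − q_k·r_k inherits s_{k+1} = s_{k-1} − q_k·s_k, t_{k+1} = t_{k-1} − q_k·t_k, so r_k = a·s_k + b·t_k at every step:
  q = 2: r = 51, s = 1 − 2·0 = 1, t = 0 − 2·1 = -2  (check: 323·1 + 136·(-2) = 51)
  q = 2: r = 34, s = 0 − 2·1 = -2, t = 1 − 2·(-2) = 5  (check: 323·(-2) + 136·5 = 34)
  q = 1: r = 17, s = 1 − 1·(-2) = 3, t = -2 − 1·5 = -7  (check: 323·3 + 136·(-7) = 17)
The row with r = 17 (the gcd) gives the Bezout coefficients s = 3, t = -7.
Result: 323 · (3) + 136 · (-7) = 17.

gcd(323, 136) = 17; s = 3, t = -7 (check: 323·3 + 136·(-7) = 17).


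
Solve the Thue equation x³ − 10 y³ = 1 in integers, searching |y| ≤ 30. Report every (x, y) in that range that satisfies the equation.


The equation is x³ - 10y³ = 1. For fixed y, x³ = 10·y³ + 1, so a solution requires the RHS to be a perfect cube.
Strategy: iterate y from -30 to 30, compute RHS = 10·y³ + 1, and check whether it is a (positive or negative) perfect cube.
Check small values of y:
  y = 0: RHS = 1 = (1)³ ⇒ x = 1 works.
  y = 1: RHS = 11 is not a perfect cube.
  y = -1: RHS = -9 is not a perfect cube.
  y = 2: RHS = 81 is not a perfect cube.
  y = -2: RHS = -79 is not a perfect cube.
  y = 3: RHS = 271 is not a perfect cube.
  y = -3: RHS = -269 is not a perfect cube.
Continuing the search up to |y| = 30 finds no further solutions beyond those listed.
Collected solutions: (1, 0).

Solutions (with |y| ≤ 30): (1, 0).


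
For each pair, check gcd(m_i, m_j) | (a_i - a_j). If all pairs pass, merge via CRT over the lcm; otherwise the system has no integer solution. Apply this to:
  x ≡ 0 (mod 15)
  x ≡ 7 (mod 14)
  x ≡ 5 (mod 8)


Moduli 15, 14, 8 are not pairwise coprime, so CRT works modulo lcm(m_i) when all pairwise compatibility conditions hold.
Pairwise compatibility: gcd(m_i, m_j) must divide a_i - a_j for every pair.
Merge one congruence at a time:
  Start: x ≡ 0 (mod 15).
  Combine with x ≡ 7 (mod 14): gcd(15, 14) = 1; 7 - 0 = 7, which IS divisible by 1, so compatible.
    Write x = 0 + 15·t and substitute into x ≡ 7 (mod 14): 15·t ≡ 7 − 0 = 7 (mod 14).
    Reduce coefficients mod 14: 1·t ≡ 7 (mod 14).
    So t ≡ 7 (mod 14).
    Then x = 0 + 15·7 = 105, valid modulo lcm(15, 14) = 210: x ≡ 105 (mod 210).
  Combine with x ≡ 5 (mod 8): gcd(210, 8) = 2; 5 - 105 = -100, which IS divisible by 2, so compatible.
    Write x = 105 + 210·t and substitute into x ≡ 5 (mod 8): 210·t ≡ 5 − 105 = -100 (mod 8).
    Divide the congruence (and modulus) by g = 2: 105·t ≡ -50 (mod 4).
    Reduce coefficients mod 4: 1·t ≡ 2 (mod 4).
    So t ≡ 2 (mod 4).
    Then x = 105 + 210·2 = 525, valid modulo lcm(210, 8) = 840: x ≡ 525 (mod 840).
Verify: 525 mod 15 = 0, 525 mod 14 = 7, 525 mod 8 = 5.

x ≡ 525 (mod 840).
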